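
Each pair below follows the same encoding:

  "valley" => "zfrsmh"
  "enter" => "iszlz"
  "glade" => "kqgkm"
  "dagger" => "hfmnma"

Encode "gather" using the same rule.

Each letter shifts forward by (position + 4), i.e. 4, 5, 6, … — the shift grows by one for each successive letter.
Applying it to gather: g+4=k, a+5=f, t+6=z, h+7=o, e+8=m, r+9=a.

kfzoma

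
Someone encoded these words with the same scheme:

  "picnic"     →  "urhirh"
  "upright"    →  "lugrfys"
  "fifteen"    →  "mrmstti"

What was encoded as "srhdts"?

ticket

Treating letters as 0–25, the rule is x ↦ 19x + 21 (mod 26).
Reversing it on srhdts: s(18)→11·(18−21)≡19=t; r(17)→11·(17−21)≡8=i; h(7)→11·(7−21)≡2=c; d(3)→11·(3−21)≡10=k; t(19)→11·(19−21)≡4=e; s(18)→11·(18−21)≡19=t (all mod 26).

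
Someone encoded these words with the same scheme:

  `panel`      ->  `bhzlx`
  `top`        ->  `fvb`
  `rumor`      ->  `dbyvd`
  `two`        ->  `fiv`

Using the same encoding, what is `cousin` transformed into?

ovbepz

The shift depends on letter class: consonant p→b is +12, but vowel a→h is +7. Two shifts are in play — +7 for a/e/i/o/u, +12 for every other letter.
Applying it to cousin: c(cons)+12=o, o(vowel)+7=v, u(vowel)+7=b, s(cons)+12=e, i(vowel)+7=p, n(cons)+12=z.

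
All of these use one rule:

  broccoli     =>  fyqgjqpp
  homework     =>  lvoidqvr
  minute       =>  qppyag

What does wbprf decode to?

Shifts by position in broccoli: pos 0: b→f (+4), pos 1: r→y (+7), pos 2: o→q (+2), pos 3: c→g (+4), pos 4: c→j (+7), pos 5: o→q (+2) — repeating every 3. The shifts repeat in a cycle of length 3: positions 0,1,… shift by +4, +7, +2, then the pattern repeats.
Reversing it on wbprf: w−4=s, b−7=u, p−2=n, r−4=n, f−7=y.

sunny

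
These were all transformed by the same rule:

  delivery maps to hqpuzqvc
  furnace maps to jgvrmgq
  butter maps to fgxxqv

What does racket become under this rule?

The shift depends on letter class: consonant d→h is +4, but vowel e→q is +12. Vowels shift forward by 12 and consonants shift forward by 4.
On racket: r(cons)+4=v, a(vowel)+12=m, c(cons)+4=g, k(cons)+4=o, e(vowel)+12=q, t(cons)+4=x.

vmgoqx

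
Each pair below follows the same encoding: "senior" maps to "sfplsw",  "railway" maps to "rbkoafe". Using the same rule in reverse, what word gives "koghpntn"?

In senior: s→s is +0, e→f is +1, n→p is +2, i→l is +3 — the shift increases by 1 each position. Each letter shifts forward by its position index (0, 1, 2, …) — the shift grows by one for each successive letter.
Reversing it on koghpntn: k−0=k, o−1=n, g−2=e, h−3=e, p−4=l, n−5=i, t−6=n, n−7=g.

kneeling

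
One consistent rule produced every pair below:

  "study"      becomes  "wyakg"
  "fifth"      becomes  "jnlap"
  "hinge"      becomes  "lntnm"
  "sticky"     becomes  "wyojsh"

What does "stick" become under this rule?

wyojs

In study: s→w is +4, t→y is +5, u→a is +6, d→k is +7 — the shift increases by 1 each position. Letter i (0-indexed) is shifted by i+4, so successive shifts are 4, 5, 6, ….
For stick: s+4=w, t+5=y, i+6=o, c+7=j, k+8=s.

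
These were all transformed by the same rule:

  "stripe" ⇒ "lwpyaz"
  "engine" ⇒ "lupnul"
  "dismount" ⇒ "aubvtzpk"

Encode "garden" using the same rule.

The word is reversed, then every letter is shifted forward by 7.
Applying it to garden: reverse → nedrag; then shift: n+7=u, e+7=l, d+7=k, r+7=y, a+7=h, g+7=n.

ulkyhn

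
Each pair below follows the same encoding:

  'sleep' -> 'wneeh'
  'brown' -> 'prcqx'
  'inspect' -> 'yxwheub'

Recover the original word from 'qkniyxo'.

s(18)→w(22) and l(11)→n(13) fit y≡5x+10 (mod 26); the inverse of 5 mod 26 is 21. Treating letters as 0–25, the rule is x ↦ 5x + 10 (mod 26).
Undoing it on qkniyxo: q(16)→21·(16−10)≡22=w; k(10)→21·(10−10)≡0=a; n(13)→21·(13−10)≡11=l; i(8)→21·(8−10)≡10=k; y(24)→21·(24−10)≡8=i; x(23)→21·(23−10)≡13=n; o(14)→21·(14−10)≡6=g (all mod 26).

walking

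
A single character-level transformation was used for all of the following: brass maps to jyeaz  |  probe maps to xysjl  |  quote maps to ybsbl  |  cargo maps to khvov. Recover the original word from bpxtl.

Shifts by position in brass: pos 0: b→j (+8), pos 1: r→y (+7), pos 2: a→e (+4), pos 3: s→a (+8), pos 4: s→z (+7) — repeating every 3. A repeating key of period 3 is used — shifts +8, +7, +4 over and over.
Undoing it on bpxtl: b−8=t, p−7=i, x−4=t, t−8=l, l−7=e.

title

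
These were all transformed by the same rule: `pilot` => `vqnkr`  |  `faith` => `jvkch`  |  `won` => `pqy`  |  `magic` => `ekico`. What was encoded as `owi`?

gum

The output letters match the input read backwards, each shifted +2: pilot reversed is tolip. The word is reversed, then every letter is shifted forward by 2.
Reversing it on owi: shift back: o−2=m, w−2=u, i−2=g → mug; then reverse → gum.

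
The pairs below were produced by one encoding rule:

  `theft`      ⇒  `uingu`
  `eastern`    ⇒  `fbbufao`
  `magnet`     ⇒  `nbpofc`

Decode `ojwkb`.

Shifts by position in theft: pos 0: t→u (+1), pos 1: h→i (+1), pos 2: e→n (+9), pos 3: f→g (+1), pos 4: t→u (+1) — repeating every 3. It's a Vigenère-style cipher with numeric key [1,1,9]: position i shifts by key[i mod 3].
Reversing it on ojwkb: o−1=n, j−1=i, w−9=n, k−1=j, b−1=a.

ninja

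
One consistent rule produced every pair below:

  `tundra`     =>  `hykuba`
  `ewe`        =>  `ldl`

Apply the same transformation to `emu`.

btl

Read the word backwards and shift each letter +7.
On emu: reverse → ume; then shift: u+7=b, m+7=t, e+7=l.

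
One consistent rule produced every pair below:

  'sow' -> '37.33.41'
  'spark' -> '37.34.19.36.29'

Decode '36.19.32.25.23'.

range

s is letter #19 and maps to 37: an offset of 18. Each letter is replaced by its alphabet position (a=1..z=26) + 18.
Undoing it on 36.19.32.25.23: 36→(36−18)÷1=18=r, 19→(19−18)÷1=1=a, 32→(32−18)÷1=14=n, 25→(25−18)÷1=7=g, 23→(23−18)÷1=5=e.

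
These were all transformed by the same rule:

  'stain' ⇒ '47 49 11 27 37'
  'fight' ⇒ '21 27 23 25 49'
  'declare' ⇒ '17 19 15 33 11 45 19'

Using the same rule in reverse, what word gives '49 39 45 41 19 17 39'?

torpedo

With a=1..z=26, the number is 2·pos + 9.
Decoding 49 39 45 41 19 17 39: 49→(49−9)÷2=20=t, 39→(39−9)÷2=15=o, 45→(45−9)÷2=18=r, 41→(41−9)÷2=16=p, 19→(19−9)÷2=5=e, 17→(17−9)÷2=4=d, 39→(39−9)÷2=15=o.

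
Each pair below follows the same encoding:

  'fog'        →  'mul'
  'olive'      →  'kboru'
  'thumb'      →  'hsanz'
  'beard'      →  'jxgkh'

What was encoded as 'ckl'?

The output letters match the input read backwards, each shifted +6: fog reversed is gof. Two steps: reverse the string, then apply a Caesar shift of +6.
Decoding ckl: shift back: c−6=w, k−6=e, l−6=f → wef; then reverse → few.

few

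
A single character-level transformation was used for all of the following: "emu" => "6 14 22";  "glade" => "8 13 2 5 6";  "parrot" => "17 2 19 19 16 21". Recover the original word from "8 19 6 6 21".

greet

e is letter #5 and maps to 6: an offset of 1. Letters become their 1-based position plus 1 (so a→2, b→3, …).
Undoing it on 8 19 6 6 21: 8→(8−1)÷1=7=g, 19→(19−1)÷1=18=r, 6→(6−1)÷1=5=e, 6→(6−1)÷1=5=e, 21→(21−1)÷1=20=t.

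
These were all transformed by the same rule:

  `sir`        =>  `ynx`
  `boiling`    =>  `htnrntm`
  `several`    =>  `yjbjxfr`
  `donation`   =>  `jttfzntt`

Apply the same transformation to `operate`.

Vowels shift forward by 5 and consonants shift forward by 6.
For operate: o(vowel)+5=t, p(cons)+6=v, e(vowel)+5=j, r(cons)+6=x, a(vowel)+5=f, t(cons)+6=z, e(vowel)+5=j.

tvjxfzj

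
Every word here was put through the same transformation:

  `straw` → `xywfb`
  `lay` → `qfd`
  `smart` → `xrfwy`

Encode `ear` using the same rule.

It's a constant shift of +5 (ROT5).
On ear: e+5=j, a+5=f, r+5=w.

jfw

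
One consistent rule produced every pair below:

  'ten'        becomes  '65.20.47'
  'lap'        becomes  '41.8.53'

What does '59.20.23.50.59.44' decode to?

t(#20)→65 and e(#5)→20: differences scale by 3, so n = 3·pos + 5. Each letter becomes 3×(its alphabet position, a=1..z=26) + 5.
Decoding 59.20.23.50.59.44: 59→(59−5)÷3=18=r, 20→(20−5)÷3=5=e, 23→(23−5)÷3=6=f, 50→(50−5)÷3=15=o, 59→(59−5)÷3=18=r, 44→(44−5)÷3=13=m.

reform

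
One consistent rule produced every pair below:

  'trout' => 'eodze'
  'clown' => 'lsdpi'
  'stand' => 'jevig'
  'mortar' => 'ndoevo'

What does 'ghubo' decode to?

diver

t(19)→e(4) and r(17)→o(14) fit y≡21x+21 (mod 26); the inverse of 21 mod 26 is 5. Treating letters as 0–25, the rule is x ↦ 21x + 21 (mod 26).
Reversing it on ghubo: g(6)→5·(6−21)≡3=d; h(7)→5·(7−21)≡8=i; u(20)→5·(20−21)≡21=v; b(1)→5·(1−21)≡4=e; o(14)→5·(14−21)≡17=r (all mod 26).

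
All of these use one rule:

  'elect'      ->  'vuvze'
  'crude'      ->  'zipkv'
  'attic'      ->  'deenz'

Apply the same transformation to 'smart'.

e(4)→v(21) and l(11)→u(20) fit y≡11x+3 (mod 26); the inverse of 11 mod 26 is 19. This is an affine cipher: with a=0,…,z=25, each position x becomes (11x+3) mod 26.
Applying it to smart: s(18)→11·18+3≡19=t; m(12)→11·12+3≡5=f; a(0)→11·0+3≡3=d; r(17)→11·17+3≡8=i; t(19)→11·19+3≡4=e (all mod 26).

tfdie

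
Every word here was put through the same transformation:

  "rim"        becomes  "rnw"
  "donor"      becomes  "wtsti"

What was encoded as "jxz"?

use

The output letters match the input read backwards, each shifted +5: rim reversed is mir. The word is reversed, then every letter is shifted forward by 5.
Reversing it on jxz: shift back: j−5=e, x−5=s, z−5=u → esu; then reverse → use.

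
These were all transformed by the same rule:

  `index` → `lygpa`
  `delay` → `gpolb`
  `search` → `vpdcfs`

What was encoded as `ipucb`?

Shifts by position in index: pos 0: i→l (+3), pos 1: n→y (+11), pos 2: d→g (+3), pos 3: e→p (+11) — repeating every 2. The shifts repeat in a cycle of length 2: positions 0,1,… shift by +3, +11, then the pattern repeats.
Decoding ipucb: i−3=f, p−11=e, u−3=r, c−11=r, b−3=y.

ferry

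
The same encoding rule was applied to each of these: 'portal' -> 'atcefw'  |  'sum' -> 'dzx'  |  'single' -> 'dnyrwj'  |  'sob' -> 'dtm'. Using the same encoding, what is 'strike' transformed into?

decnvj

The shift depends on letter class: consonant p→a is +11, but vowel o→t is +5. Two shifts are in play — +5 for a/e/i/o/u, +11 for every other letter.
For strike: s(cons)+11=d, t(cons)+11=e, r(cons)+11=c, i(vowel)+5=n, k(cons)+11=v, e(vowel)+5=j.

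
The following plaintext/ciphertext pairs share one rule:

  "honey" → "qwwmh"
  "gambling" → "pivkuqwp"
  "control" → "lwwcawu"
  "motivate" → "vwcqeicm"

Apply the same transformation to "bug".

kcp

The shift depends on letter class: consonant h→q is +9, but vowel o→w is +8. Two shifts are in play — +8 for a/e/i/o/u, +9 for every other letter.
Applying it to bug: b(cons)+9=k, u(vowel)+8=c, g(cons)+9=p.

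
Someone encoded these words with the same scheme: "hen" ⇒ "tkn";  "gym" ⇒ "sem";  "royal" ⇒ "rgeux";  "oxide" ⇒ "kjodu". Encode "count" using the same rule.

ztaui

The word is reversed, then every letter is shifted forward by 6.
On count: reverse → tnuoc; then shift: t+6=z, n+6=t, u+6=a, o+6=u, c+6=i.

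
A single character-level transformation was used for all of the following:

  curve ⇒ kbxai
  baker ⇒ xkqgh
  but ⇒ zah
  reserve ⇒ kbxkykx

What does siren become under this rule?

tkxoy

Read the word backwards and shift each letter +6.
On siren: reverse → neris; then shift: n+6=t, e+6=k, r+6=x, i+6=o, s+6=y.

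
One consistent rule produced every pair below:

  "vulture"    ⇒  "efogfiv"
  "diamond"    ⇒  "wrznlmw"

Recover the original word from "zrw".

Each pair mirrors across the alphabet (v↔e, u↔f, l↔o): positions sum to 25. This is the alphabet-reversal cipher (Atbash): a becomes z, b becomes y, etc.
Decoding zrw: z↔a, r↔i, w↔d.

aid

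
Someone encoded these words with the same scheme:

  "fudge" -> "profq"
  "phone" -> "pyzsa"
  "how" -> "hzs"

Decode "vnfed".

stuck

The output letters match the input read backwards, each shifted +11: fudge reversed is egduf. Read the word backwards and shift each letter +11.
Reversing it on vnfed: shift back: v−11=k, n−11=c, f−11=u, e−11=t, d−11=s → kcuts; then reverse → stuck.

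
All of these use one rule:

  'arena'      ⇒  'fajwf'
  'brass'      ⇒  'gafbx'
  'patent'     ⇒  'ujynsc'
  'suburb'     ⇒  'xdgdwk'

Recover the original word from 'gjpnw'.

Shifts by position in arena: pos 0: a→f (+5), pos 1: r→a (+9), pos 2: e→j (+5), pos 3: n→w (+9) — repeating every 2. It's a Vigenère-style cipher with numeric key [5,9]: position i shifts by key[i mod 2].
Decoding gjpnw: g−5=b, j−9=a, p−5=k, n−9=e, w−5=r.

baker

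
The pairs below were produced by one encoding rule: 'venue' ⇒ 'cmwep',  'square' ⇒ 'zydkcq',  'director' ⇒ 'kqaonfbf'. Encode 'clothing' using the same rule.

jtxdsuau

Each letter shifts forward by (position + 7), i.e. 7, 8, 9, … — the shift grows by one for each successive letter.
Applying it to clothing: c+7=j, l+8=t, o+9=x, t+10=d, h+11=s, i+12=u, n+13=a, g+14=u.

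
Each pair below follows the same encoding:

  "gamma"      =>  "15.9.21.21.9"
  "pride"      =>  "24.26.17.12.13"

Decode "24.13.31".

g is letter #7 and maps to 15: an offset of 8. Each letter is replaced by its alphabet position (a=1..z=26) + 8.
Undoing it on 24.13.31: 24→(24−8)÷1=16=p, 13→(13−8)÷1=5=e, 31→(31−8)÷1=23=w.

pew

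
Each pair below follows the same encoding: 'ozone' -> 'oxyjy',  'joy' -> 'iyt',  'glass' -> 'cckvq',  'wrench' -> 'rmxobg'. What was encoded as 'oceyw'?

The output letters match the input read backwards, each shifted +10: ozone reversed is enozo. Two steps: reverse the string, then apply a Caesar shift of +10.
Decoding oceyw: shift back: o−10=e, c−10=s, e−10=u, y−10=o, w−10=m → esuom; then reverse → mouse.

mouse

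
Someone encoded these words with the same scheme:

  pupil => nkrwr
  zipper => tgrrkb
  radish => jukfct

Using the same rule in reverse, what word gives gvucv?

taste

The word is reversed, then every letter is shifted forward by 2.
Reversing it on gvucv: shift back: g−2=e, v−2=t, u−2=s, c−2=a, v−2=t → etsat; then reverse → taste.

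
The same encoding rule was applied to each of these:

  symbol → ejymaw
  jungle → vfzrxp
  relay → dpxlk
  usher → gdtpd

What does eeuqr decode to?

stiff

Shifts by position in symbol: pos 0: s→e (+12), pos 1: y→j (+11), pos 2: m→y (+12), pos 3: b→m (+11) — repeating every 2. A repeating key of period 2 is used — shifts +12, +11 over and over.
Decoding eeuqr: e−12=s, e−11=t, u−12=i, q−11=f, r−12=f.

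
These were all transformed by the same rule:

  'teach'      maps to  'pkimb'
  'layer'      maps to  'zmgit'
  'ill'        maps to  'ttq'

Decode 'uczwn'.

The word is reversed, then every letter is shifted forward by 8.
Undoing it on uczwn: shift back: u−8=m, c−8=u, z−8=r, w−8=o, n−8=f → murof; then reverse → forum.

forum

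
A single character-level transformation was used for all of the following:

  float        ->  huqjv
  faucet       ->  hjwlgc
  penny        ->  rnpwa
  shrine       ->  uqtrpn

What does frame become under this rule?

hacvg

Shifts by position in float: pos 0: f→h (+2), pos 1: l→u (+9), pos 2: o→q (+2), pos 3: a→j (+9) — repeating every 2. The shifts repeat in a cycle of length 2: positions 0,1,… shift by +2, +9, then the pattern repeats.
On frame: f+2=h, r+9=a, a+2=c, m+9=v, e+2=g.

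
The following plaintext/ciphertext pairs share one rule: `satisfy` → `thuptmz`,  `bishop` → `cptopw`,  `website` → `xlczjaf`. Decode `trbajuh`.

skating

Shifts by position in satisfy: pos 0: s→t (+1), pos 1: a→h (+7), pos 2: t→u (+1), pos 3: i→p (+7) — repeating every 2. The shifts repeat in a cycle of length 2: positions 0,1,… shift by +1, +7, then the pattern repeats.
Undoing it on trbajuh: t−1=s, r−7=k, b−1=a, a−7=t, j−1=i, u−7=n, h−1=g.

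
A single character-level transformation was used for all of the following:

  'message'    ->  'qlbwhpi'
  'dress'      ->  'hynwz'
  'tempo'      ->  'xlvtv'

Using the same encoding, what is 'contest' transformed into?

gvwxlbx

A repeating key of period 3 is used — shifts +4, +7, +9 over and over.
On contest: c+4=g, o+7=v, n+9=w, t+4=x, e+7=l, s+9=b, t+4=x.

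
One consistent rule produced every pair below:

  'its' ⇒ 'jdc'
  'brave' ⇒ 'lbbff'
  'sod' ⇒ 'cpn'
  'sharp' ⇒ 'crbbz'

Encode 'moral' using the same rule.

wpbbv

The shift depends on letter class: consonant t→d is +10, but vowel i→j is +1. The rule splits by letter class: vowels +1, consonants +10.
On moral: m(cons)+10=w, o(vowel)+1=p, r(cons)+10=b, a(vowel)+1=b, l(cons)+10=v.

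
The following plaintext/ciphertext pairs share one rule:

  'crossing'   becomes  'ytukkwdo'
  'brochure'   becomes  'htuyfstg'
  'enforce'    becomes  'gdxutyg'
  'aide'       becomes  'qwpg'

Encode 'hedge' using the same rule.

c(2)→y(24) and r(17)→t(19) fit y≡17x+16 (mod 26); the inverse of 17 mod 26 is 23. Treating letters as 0–25, the rule is x ↦ 17x + 16 (mod 26).
Applying it to hedge: h(7)→17·7+16≡5=f; e(4)→17·4+16≡6=g; d(3)→17·3+16≡15=p; g(6)→17·6+16≡14=o; e(4)→17·4+16≡6=g (all mod 26).

fgpog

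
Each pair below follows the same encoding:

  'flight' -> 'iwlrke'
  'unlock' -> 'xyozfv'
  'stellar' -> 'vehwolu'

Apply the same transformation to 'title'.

Shifts by position in flight: pos 0: f→i (+3), pos 1: l→w (+11), pos 2: i→l (+3), pos 3: g→r (+11) — repeating every 2. It's a Vigenère-style cipher with numeric key [3,11]: position i shifts by key[i mod 2].
Applying it to title: t+3=w, i+11=t, t+3=w, l+11=w, e+3=h.

wtwwh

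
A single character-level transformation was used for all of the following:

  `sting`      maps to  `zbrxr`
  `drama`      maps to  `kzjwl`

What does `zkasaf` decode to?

Each letter shifts forward by (position + 7), i.e. 7, 8, 9, … — the shift grows by one for each successive letter.
Decoding zkasaf: z−7=s, k−8=c, a−9=r, s−10=i, a−11=p, f−12=t.

script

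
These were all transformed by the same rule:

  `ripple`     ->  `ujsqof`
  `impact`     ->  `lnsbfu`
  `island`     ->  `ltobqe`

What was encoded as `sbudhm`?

parcel

Shifts by position in ripple: pos 0: r→u (+3), pos 1: i→j (+1), pos 2: p→s (+3), pos 3: p→q (+1) — repeating every 2. A repeating key of period 2 is used — shifts +3, +1 over and over.
Decoding sbudhm: s−3=p, b−1=a, u−3=r, d−1=c, h−3=e, m−1=l.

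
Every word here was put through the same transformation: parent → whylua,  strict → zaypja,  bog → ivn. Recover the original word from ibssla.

bullet

Every letter moves 7 places later in the alphabet, wrapping around z→a.
Undoing it on ibssla: i−7=b, b−7=u, s−7=l, s−7=l, l−7=e, a−7=t.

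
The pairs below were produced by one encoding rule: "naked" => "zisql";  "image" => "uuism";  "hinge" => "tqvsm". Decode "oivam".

Shifts by position in naked: pos 0: n→z (+12), pos 1: a→i (+8), pos 2: k→s (+8), pos 3: e→q (+12), pos 4: d→l (+8) — repeating every 3. It's a Vigenère-style cipher with numeric key [12,8,8]: position i shifts by key[i mod 3].
Decoding oivam: o−12=c, i−8=a, v−8=n, a−12=o, m−8=e.

canoe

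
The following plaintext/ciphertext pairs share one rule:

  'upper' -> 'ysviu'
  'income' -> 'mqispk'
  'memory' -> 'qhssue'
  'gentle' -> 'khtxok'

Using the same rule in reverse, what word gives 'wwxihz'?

It's a Vigenère-style cipher with numeric key [4,3,6]: position i shifts by key[i mod 3].
Undoing it on wwxihz: w−4=s, w−3=t, x−6=r, i−4=e, h−3=e, z−6=t.

street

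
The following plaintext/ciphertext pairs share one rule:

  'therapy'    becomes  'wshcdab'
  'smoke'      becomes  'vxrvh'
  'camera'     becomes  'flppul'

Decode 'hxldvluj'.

emissary

A repeating key of period 2 is used — shifts +3, +11 over and over.
Reversing it on hxldvluj: h−3=e, x−11=m, l−3=i, d−11=s, v−3=s, l−11=a, u−3=r, j−11=y.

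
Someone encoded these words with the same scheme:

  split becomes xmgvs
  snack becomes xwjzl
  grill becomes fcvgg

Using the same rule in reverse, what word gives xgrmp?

s(18)→x(23) and p(15)→m(12) fit y≡21x+9 (mod 26); the inverse of 21 mod 26 is 5. This is an affine cipher: with a=0,…,z=25, each position x becomes (21x+9) mod 26.
Undoing it on xgrmp: x(23)→5·(23−9)≡18=s; g(6)→5·(6−9)≡11=l; r(17)→5·(17−9)≡14=o; m(12)→5·(12−9)≡15=p; p(15)→5·(15−9)≡4=e (all mod 26).

slope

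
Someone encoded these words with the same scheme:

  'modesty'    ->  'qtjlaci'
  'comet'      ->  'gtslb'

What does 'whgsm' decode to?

scale

Letter i (0-indexed) is shifted by i+4, so successive shifts are 4, 5, 6, ….
Undoing it on whgsm: w−4=s, h−5=c, g−6=a, s−7=l, m−8=e.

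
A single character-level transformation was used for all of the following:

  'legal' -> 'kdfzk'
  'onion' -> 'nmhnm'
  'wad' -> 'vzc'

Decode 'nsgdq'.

other

It's a constant shift of +25 (ROT25).
Undoing it on nsgdq: n−25=o, s−25=t, g−25=h, d−25=e, q−25=r.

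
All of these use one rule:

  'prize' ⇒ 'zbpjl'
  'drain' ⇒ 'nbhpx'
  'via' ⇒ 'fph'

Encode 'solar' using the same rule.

The shift depends on letter class: consonant p→z is +10, but vowel i→p is +7. Two shifts are in play — +7 for a/e/i/o/u, +10 for every other letter.
Applying it to solar: s(cons)+10=c, o(vowel)+7=v, l(cons)+10=v, a(vowel)+7=h, r(cons)+10=b.

cvvhb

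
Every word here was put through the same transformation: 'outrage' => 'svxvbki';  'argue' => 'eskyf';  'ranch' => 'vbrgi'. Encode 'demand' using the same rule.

hfqeoh

Shifts by position in outrage: pos 0: o→s (+4), pos 1: u→v (+1), pos 2: t→x (+4), pos 3: r→v (+4), pos 4: a→b (+1), pos 5: g→k (+4) — repeating every 3. It's a Vigenère-style cipher with numeric key [4,1,4]: position i shifts by key[i mod 3].
Applying it to demand: d+4=h, e+1=f, m+4=q, a+4=e, n+1=o, d+4=h.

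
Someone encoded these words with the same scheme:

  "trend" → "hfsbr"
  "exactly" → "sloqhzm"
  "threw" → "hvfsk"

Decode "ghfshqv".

stretch

Compare letters: t→h is +14, r→f is +14, e→s is +14 — a constant shift. It's a constant shift of +14 (ROT14).
Reversing it on ghfshqv: g−14=s, h−14=t, f−14=r, s−14=e, h−14=t, q−14=c, v−14=h.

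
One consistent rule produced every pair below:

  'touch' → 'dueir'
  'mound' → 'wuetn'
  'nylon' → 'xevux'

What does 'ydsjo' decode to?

oxide

A repeating key of period 2 is used — shifts +10, +6 over and over.
Decoding ydsjo: y−10=o, d−6=x, s−10=i, j−6=d, o−10=e.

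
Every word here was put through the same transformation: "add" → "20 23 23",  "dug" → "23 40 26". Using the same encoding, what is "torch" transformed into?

Letters become their 1-based position plus 19 (so a→20, b→21, …).
Applying it to torch: t=20→39, o=15→34, r=18→37, c=3→22, h=8→27.

39 34 37 22 27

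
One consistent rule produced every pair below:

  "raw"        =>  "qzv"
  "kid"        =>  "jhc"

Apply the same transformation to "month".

Compare letters: r→q is +25, a→z is +25, w→v is +25 — a constant shift. Each letter is shifted forward by 25 in the alphabet (a Caesar shift of +25).
For month: m+25=l, o+25=n, n+25=m, t+25=s, h+25=g.

lnmsg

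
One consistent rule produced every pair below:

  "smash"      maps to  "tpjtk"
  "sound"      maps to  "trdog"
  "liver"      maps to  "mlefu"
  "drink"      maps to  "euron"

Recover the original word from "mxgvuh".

A repeating key of period 3 is used — shifts +1, +3, +9 over and over.
Reversing it on mxgvuh: m−1=l, x−3=u, g−9=x, v−1=u, u−3=r, h−9=y.

luxury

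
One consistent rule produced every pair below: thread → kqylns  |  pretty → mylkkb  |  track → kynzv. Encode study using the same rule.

t(19)→k(10) and h(7)→q(16) fit y≡19x+13 (mod 26); the inverse of 19 mod 26 is 11. This is an affine cipher: with a=0,…,z=25, each position x becomes (19x+13) mod 26.
For study: s(18)→19·18+13≡17=r; t(19)→19·19+13≡10=k; u(20)→19·20+13≡3=d; d(3)→19·3+13≡18=s; y(24)→19·24+13≡1=b (all mod 26).

rkdsb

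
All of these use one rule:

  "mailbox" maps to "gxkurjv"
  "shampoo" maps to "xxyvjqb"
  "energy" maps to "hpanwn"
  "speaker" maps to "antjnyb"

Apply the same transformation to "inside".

nmrbwr

The output letters match the input read backwards, each shifted +9: mailbox reversed is xobliam. Read the word backwards and shift each letter +9.
On inside: reverse → edisni; then shift: e+9=n, d+9=m, i+9=r, s+9=b, n+9=w, i+9=r.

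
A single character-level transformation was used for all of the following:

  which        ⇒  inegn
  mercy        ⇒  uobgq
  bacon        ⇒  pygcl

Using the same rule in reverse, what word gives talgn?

w(22)→i(8) and h(7)→n(13) fit y≡17x+24 (mod 26); the inverse of 17 mod 26 is 23. Each letter's alphabet position (a=0..z=25) is mapped through 17·x+24 mod 26 — an affine cipher.
Decoding talgn: t(19)→23·(19−24)≡15=p; a(0)→23·(0−24)≡20=u; l(11)→23·(11−24)≡13=n; g(6)→23·(6−24)≡2=c; n(13)→23·(13−24)≡7=h (all mod 26).

punch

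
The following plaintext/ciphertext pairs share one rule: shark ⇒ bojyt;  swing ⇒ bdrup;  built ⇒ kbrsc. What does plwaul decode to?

gentle

Shifts by position in shark: pos 0: s→b (+9), pos 1: h→o (+7), pos 2: a→j (+9), pos 3: r→y (+7) — repeating every 2. It's a Vigenère-style cipher with numeric key [9,7]: position i shifts by key[i mod 2].
Decoding plwaul: p−9=g, l−7=e, w−9=n, a−7=t, u−9=l, l−7=e.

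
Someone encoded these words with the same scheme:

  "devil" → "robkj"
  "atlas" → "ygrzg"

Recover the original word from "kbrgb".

The output letters match the input read backwards, each shifted +6: devil reversed is lived. The word is reversed, then every letter is shifted forward by 6.
Reversing it on kbrgb: shift back: k−6=e, b−6=v, r−6=l, g−6=a, b−6=v → evlav; then reverse → valve.

valve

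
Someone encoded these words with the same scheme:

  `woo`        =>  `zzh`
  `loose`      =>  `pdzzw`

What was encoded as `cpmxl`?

amber

Read the word backwards and shift each letter +11.
Reversing it on cpmxl: shift back: c−11=r, p−11=e, m−11=b, x−11=m, l−11=a → rebma; then reverse → amber.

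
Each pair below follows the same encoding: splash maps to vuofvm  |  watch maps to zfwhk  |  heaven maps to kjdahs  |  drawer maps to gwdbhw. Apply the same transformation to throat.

Shifts by position in splash: pos 0: s→v (+3), pos 1: p→u (+5), pos 2: l→o (+3), pos 3: a→f (+5) — repeating every 2. The shifts repeat in a cycle of length 2: positions 0,1,… shift by +3, +5, then the pattern repeats.
Applying it to throat: t+3=w, h+5=m, r+3=u, o+5=t, a+3=d, t+5=y.

wmutdy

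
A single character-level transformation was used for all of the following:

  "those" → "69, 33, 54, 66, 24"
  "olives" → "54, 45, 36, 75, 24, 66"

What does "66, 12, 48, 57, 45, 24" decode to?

sample

t(#20)→69 and h(#8)→33: differences scale by 3, so n = 3·pos + 9. Each letter becomes 3×(its alphabet position, a=1..z=26) + 9.
Decoding 66, 12, 48, 57, 45, 24: 66→(66−9)÷3=19=s, 12→(12−9)÷3=1=a, 48→(48−9)÷3=13=m, 57→(57−9)÷3=16=p, 45→(45−9)÷3=12=l, 24→(24−9)÷3=5=e.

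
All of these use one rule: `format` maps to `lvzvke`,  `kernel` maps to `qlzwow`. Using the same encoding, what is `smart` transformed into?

In format: f→l is +6, o→v is +7, r→z is +8, m→v is +9 — the shift increases by 1 each position. Each letter shifts forward by (position + 6), i.e. 6, 7, 8, … — the shift grows by one for each successive letter.
Applying it to smart: s+6=y, m+7=t, a+8=i, r+9=a, t+10=d.

ytiad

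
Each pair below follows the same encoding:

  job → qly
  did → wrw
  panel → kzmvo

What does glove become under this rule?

tolev

This is the alphabet-reversal cipher (Atbash): a becomes z, b becomes y, etc.
Applying it to glove: g↔t, l↔o, o↔l, v↔e, e↔v.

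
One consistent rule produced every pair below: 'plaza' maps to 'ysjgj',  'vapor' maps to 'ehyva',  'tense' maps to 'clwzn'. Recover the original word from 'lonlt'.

A repeating key of period 2 is used — shifts +9, +7 over and over.
Reversing it on lonlt: l−9=c, o−7=h, n−9=e, l−7=e, t−9=k.

cheek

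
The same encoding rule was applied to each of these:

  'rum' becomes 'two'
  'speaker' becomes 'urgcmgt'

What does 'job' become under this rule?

Compare letters: r→t is +2, u→w is +2, m→o is +2 — a constant shift. Every letter moves 2 places later in the alphabet, wrapping around z→a.
On job: j+2=l, o+2=q, b+2=d.

lqd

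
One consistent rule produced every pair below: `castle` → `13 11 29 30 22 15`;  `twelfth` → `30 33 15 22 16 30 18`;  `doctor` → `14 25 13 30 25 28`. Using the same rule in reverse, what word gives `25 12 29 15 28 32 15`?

observe

c is letter #3 and maps to 13: an offset of 10. The number is (letter's place in the alphabet, a=1) + 10.
Reversing it on 25 12 29 15 28 32 15: 25→(25−10)÷1=15=o, 12→(12−10)÷1=2=b, 29→(29−10)÷1=19=s, 15→(15−10)÷1=5=e, 28→(28−10)÷1=18=r, 32→(32−10)÷1=22=v, 15→(15−10)÷1=5=e.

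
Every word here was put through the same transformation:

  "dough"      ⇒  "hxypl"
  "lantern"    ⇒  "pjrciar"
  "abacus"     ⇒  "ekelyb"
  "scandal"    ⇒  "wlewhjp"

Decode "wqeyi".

The shifts repeat in a cycle of length 2: positions 0,1,… shift by +4, +9, then the pattern repeats.
Decoding wqeyi: w−4=s, q−9=h, e−4=a, y−9=p, i−4=e.

shape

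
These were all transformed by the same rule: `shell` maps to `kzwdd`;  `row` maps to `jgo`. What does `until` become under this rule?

This is a Caesar cipher with shift 18.
Applying it to until: u+18=m, n+18=f, t+18=l, i+18=a, l+18=d.

mflad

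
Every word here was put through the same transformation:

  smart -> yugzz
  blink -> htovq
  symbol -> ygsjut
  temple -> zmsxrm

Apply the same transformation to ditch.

Shifts by position in smart: pos 0: s→y (+6), pos 1: m→u (+8), pos 2: a→g (+6), pos 3: r→z (+8) — repeating every 2. The shifts repeat in a cycle of length 2: positions 0,1,… shift by +6, +8, then the pattern repeats.
For ditch: d+6=j, i+8=q, t+6=z, c+8=k, h+6=n.

jqzkn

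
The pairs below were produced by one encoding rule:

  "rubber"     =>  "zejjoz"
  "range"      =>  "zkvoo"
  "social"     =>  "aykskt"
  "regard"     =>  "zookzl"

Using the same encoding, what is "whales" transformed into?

epktoa

Vowels shift forward by 10 and consonants shift forward by 8.
On whales: w(cons)+8=e, h(cons)+8=p, a(vowel)+10=k, l(cons)+8=t, e(vowel)+10=o, s(cons)+8=a.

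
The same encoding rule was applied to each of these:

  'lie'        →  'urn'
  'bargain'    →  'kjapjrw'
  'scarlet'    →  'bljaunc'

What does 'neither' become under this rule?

wnrcqna

Compare letters: l→u is +9, i→r is +9, e→n is +9 — a constant shift. Every letter moves 9 places later in the alphabet, wrapping around z→a.
For neither: n+9=w, e+9=n, i+9=r, t+9=c, h+9=q, e+9=n, r+9=a.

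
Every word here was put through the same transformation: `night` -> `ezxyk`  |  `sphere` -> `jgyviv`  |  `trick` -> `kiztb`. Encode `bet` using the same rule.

Compare letters: n→e is +17, i→z is +17, g→x is +17 — a constant shift. It's a constant shift of +17 (ROT17).
For bet: b+17=s, e+17=v, t+17=k.

svk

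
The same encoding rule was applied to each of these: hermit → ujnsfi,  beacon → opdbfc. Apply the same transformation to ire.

fsj

The output letters match the input read backwards, each shifted +1: hermit reversed is timreh. The word is reversed, then every letter is shifted forward by 1.
For ire: reverse → eri; then shift: e+1=f, r+1=s, i+1=j.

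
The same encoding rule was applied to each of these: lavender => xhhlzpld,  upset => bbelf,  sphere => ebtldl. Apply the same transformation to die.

The shift depends on letter class: consonant l→x is +12, but vowel a→h is +7. Two shifts are in play — +7 for a/e/i/o/u, +12 for every other letter.
Applying it to die: d(cons)+12=p, i(vowel)+7=p, e(vowel)+7=l.

ppl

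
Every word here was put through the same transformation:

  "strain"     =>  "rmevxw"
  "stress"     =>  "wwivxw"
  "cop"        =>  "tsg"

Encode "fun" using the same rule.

ryj

The output letters match the input read backwards, each shifted +4: strain reversed is niarts. The word is reversed, then every letter is shifted forward by 4.
On fun: reverse → nuf; then shift: n+4=r, u+4=y, f+4=j.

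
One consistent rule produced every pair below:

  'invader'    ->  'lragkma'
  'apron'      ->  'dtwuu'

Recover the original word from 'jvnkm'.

grief

Letter i (0-indexed) is shifted by i+3, so successive shifts are 3, 4, 5, ….
Reversing it on jvnkm: j−3=g, v−4=r, n−5=i, k−6=e, m−7=f.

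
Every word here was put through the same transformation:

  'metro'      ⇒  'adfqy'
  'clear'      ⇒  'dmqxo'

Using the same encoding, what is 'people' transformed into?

The output letters match the input read backwards, each shifted +12: metro reversed is ortem. The word is reversed, then every letter is shifted forward by 12.
For people: reverse → elpoep; then shift: e+12=q, l+12=x, p+12=b, o+12=a, e+12=q, p+12=b.

qxbaqb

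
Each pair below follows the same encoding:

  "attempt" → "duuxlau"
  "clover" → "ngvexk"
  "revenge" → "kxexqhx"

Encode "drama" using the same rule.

a(0)→d(3) and t(19)→u(20) fit y≡5x+3 (mod 26); the inverse of 5 mod 26 is 21. Each letter's alphabet position (a=0..z=25) is mapped through 5·x+3 mod 26 — an affine cipher.
On drama: d(3)→5·3+3≡18=s; r(17)→5·17+3≡10=k; a(0)→5·0+3≡3=d; m(12)→5·12+3≡11=l; a(0)→5·0+3≡3=d (all mod 26).

skdld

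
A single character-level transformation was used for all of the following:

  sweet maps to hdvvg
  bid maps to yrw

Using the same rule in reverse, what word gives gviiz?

terra

Each pair mirrors across the alphabet (s↔h, w↔d, e↔v): positions sum to 25. Each letter is replaced by its mirror in the alphabet: a↔z, b↔y, c↔x, and so on (the Atbash cipher).
Decoding gviiz: g↔t, v↔e, i↔r, i↔r, z↔a.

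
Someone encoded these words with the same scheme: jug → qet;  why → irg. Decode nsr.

Two steps: reverse the string, then apply a Caesar shift of +10.
Reversing it on nsr: shift back: n−10=d, s−10=i, r−10=h → dih; then reverse → hid.

hid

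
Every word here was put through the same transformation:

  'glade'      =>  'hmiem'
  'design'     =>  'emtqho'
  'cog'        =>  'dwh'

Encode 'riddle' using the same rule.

The shift depends on letter class: consonant g→h is +1, but vowel a→i is +8. Vowels shift forward by 8 and consonants shift forward by 1.
For riddle: r(cons)+1=s, i(vowel)+8=q, d(cons)+1=e, d(cons)+1=e, l(cons)+1=m, e(vowel)+8=m.

sqeemm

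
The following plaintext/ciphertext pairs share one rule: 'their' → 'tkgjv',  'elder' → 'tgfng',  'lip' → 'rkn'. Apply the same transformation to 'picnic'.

ekpekr

Two steps: reverse the string, then apply a Caesar shift of +2.
Applying it to picnic: reverse → cincip; then shift: c+2=e, i+2=k, n+2=p, c+2=e, i+2=k, p+2=r.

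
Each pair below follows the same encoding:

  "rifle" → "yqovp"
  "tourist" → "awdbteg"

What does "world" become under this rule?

dwavo

In rifle: r→y is +7, i→q is +8, f→o is +9, l→v is +10 — the shift increases by 1 each position. Each letter shifts forward by (position + 7), i.e. 7, 8, 9, … — the shift grows by one for each successive letter.
For world: w+7=d, o+8=w, r+9=a, l+10=v, d+11=o.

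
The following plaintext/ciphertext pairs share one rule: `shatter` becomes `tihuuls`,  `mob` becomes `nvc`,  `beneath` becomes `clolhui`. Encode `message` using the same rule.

The shift depends on letter class: consonant s→t is +1, but vowel a→h is +7. Two shifts are in play — +7 for a/e/i/o/u, +1 for every other letter.
Applying it to message: m(cons)+1=n, e(vowel)+7=l, s(cons)+1=t, s(cons)+1=t, a(vowel)+7=h, g(cons)+1=h, e(vowel)+7=l.

nltthhl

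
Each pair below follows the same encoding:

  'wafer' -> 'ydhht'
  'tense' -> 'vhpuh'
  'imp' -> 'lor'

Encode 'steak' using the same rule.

uvhdm

Vowels shift forward by 3 and consonants shift forward by 2.
Applying it to steak: s(cons)+2=u, t(cons)+2=v, e(vowel)+3=h, a(vowel)+3=d, k(cons)+2=m.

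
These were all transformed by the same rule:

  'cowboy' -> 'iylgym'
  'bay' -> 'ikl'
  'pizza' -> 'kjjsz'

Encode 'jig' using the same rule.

qst

The output letters match the input read backwards, each shifted +10: cowboy reversed is yobwoc. Read the word backwards and shift each letter +10.
On jig: reverse → gij; then shift: g+10=q, i+10=s, j+10=t.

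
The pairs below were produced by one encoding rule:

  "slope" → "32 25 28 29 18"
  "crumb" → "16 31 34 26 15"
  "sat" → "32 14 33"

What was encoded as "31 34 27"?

run

s is letter #19 and maps to 32: an offset of 13. Letters become their 1-based position plus 13 (so a→14, b→15, …).
Decoding 31 34 27: 31→(31−13)÷1=18=r, 34→(34−13)÷1=21=u, 27→(27−13)÷1=14=n.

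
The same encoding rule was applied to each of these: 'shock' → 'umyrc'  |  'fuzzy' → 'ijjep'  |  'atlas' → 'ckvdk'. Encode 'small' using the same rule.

vvkwc

The output letters match the input read backwards, each shifted +10: shock reversed is kcohs. Two steps: reverse the string, then apply a Caesar shift of +10.
On small: reverse → llams; then shift: l+10=v, l+10=v, a+10=k, m+10=w, s+10=c.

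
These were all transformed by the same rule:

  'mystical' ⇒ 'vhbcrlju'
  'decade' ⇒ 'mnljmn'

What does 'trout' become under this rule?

Compare letters: m→v is +9, y→h is +9, s→b is +9 — a constant shift. Each letter is shifted forward by 9 in the alphabet (a Caesar shift of +9).
On trout: t+9=c, r+9=a, o+9=x, u+9=d, t+9=c.

caxdc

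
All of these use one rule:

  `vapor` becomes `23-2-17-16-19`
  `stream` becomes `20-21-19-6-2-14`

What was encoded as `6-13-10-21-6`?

v is letter #22 and maps to 23: an offset of 1. The number is (letter's place in the alphabet, a=1) + 1.
Reversing it on 6-13-10-21-6: 6→(6−1)÷1=5=e, 13→(13−1)÷1=12=l, 10→(10−1)÷1=9=i, 21→(21−1)÷1=20=t, 6→(6−1)÷1=5=e.

elite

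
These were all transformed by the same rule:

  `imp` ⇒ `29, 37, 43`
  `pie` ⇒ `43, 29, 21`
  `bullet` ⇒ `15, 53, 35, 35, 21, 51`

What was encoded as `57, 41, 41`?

woo

The formula is n = 2×(alphabet index, a=1) + 11.
Decoding 57, 41, 41: 57→(57−11)÷2=23=w, 41→(41−11)÷2=15=o, 41→(41−11)÷2=15=o.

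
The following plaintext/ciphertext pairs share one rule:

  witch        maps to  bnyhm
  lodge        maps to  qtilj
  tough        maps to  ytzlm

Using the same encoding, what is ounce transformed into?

tzshj

Compare letters: w→b is +5, i→n is +5, t→y is +5 — a constant shift. This is a Caesar cipher with shift 5.
Applying it to ounce: o+5=t, u+5=z, n+5=s, c+5=h, e+5=j.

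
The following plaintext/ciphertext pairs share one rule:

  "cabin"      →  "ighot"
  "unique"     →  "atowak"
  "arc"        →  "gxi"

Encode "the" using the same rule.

Every letter moves 6 places later in the alphabet, wrapping around z→a.
For the: t+6=z, h+6=n, e+6=k.

znk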